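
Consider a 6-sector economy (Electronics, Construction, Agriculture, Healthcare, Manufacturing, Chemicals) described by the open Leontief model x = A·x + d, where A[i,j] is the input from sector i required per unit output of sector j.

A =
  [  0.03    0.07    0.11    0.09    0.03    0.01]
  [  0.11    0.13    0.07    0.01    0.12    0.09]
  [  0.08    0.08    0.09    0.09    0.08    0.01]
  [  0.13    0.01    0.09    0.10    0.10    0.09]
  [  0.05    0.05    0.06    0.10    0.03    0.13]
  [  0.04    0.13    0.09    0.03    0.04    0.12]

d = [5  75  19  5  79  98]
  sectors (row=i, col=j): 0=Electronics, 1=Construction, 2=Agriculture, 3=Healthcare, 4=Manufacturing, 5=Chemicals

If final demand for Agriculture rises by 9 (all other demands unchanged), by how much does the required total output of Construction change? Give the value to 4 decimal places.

Form M = I − A:
  [  0.97   -0.07   -0.11   -0.09   -0.03   -0.01]
  [ -0.11    0.87   -0.07   -0.01   -0.12   -0.09]
  [ -0.08   -0.08    0.91   -0.09   -0.08   -0.01]
  [ -0.13   -0.01   -0.09    0.90   -0.10   -0.09]
  [ -0.05   -0.05   -0.06   -0.10    0.97   -0.13]
  [ -0.04   -0.13   -0.09   -0.03   -0.04    0.88]
Leontief inverse L = M⁻¹:
  [  1.0819    0.1158    0.1633    0.1361    0.0774    0.0513]
  [  0.1755    1.2128    0.1496    0.0716    0.1819    0.1619]
  [  0.1403    0.1366    1.1562    0.1482    0.1345    0.0637]
  [  0.1942    0.0770    0.1709    1.1711    0.1567    0.1549]
  [  0.1070    0.1125    0.1266    0.1512    1.0820    0.1895]
  [  0.1009    0.2061    0.1594    0.0787    0.0987    1.1830]
Total output x = L · d:
  x_0 = 1.0819·5 + 0.1158·75 + 0.1633·19 + 0.1361·5 + 0.0774·79 + 0.0513·98 = 29.0206
  x_1 = 0.1755·5 + 1.2128·75 + 0.1496·19 + 0.0716·5 + 0.1819·79 + 0.1619·98 = 125.2698
  x_2 = 0.1403·5 + 0.1366·75 + 1.1562·19 + 0.1482·5 + 0.1345·79 + 0.0637·98 = 50.5227
  x_3 = 0.1942·5 + 0.0770·75 + 0.1709·19 + 1.1711·5 + 0.1567·79 + 0.1549·98 = 43.4118
  x_4 = 0.1070·5 + 0.1125·75 + 0.1266·19 + 0.1512·5 + 1.0820·79 + 0.1895·98 = 116.1775
  x_5 = 0.1009·5 + 0.2061·75 + 0.1594·19 + 0.0787·5 + 0.0987·79 + 1.1830·98 = 143.1164
Δx_1 = L[1,2] · Δd_2 = 0.1496 · 9 = 1.3463

1.3463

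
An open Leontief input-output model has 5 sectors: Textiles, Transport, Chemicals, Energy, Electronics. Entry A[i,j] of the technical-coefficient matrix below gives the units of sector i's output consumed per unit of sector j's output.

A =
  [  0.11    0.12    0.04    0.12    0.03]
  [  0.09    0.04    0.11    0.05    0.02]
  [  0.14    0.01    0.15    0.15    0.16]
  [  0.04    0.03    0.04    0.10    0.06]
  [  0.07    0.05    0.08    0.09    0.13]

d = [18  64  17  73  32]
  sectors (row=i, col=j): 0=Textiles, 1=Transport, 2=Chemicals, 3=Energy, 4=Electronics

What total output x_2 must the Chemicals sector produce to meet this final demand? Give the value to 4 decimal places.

56.6807

Form M = I − A:
  [  0.89   -0.12   -0.04   -0.12   -0.03]
  [ -0.09    0.96   -0.11   -0.05   -0.02]
  [ -0.14   -0.01    0.85   -0.15   -0.16]
  [ -0.04   -0.03   -0.04    0.90   -0.06]
  [ -0.07   -0.05   -0.08   -0.09    0.87]
Leontief inverse L = M⁻¹:
  [  1.1679    0.1566    0.0909    0.1869    0.0735]
  [  0.1428    1.0680    0.1564    0.1110    0.0659]
  [  0.2321    0.0634    1.2320    0.2652    0.2543]
  [  0.0757    0.0511    0.0732    1.1459    0.0963]
  [  0.1314    0.0851    0.1372    0.1643    1.1925]
Total output x = L · d:
  x_0 = 1.1679·18 + 0.1566·64 + 0.0909·17 + 0.1869·73 + 0.0735·32 = 48.5888
  x_1 = 0.1428·18 + 1.0680·64 + 0.1564·17 + 0.1110·73 + 0.0659·32 = 83.7958
  x_2 = 0.2321·18 + 0.0634·64 + 1.2320·17 + 0.2652·73 + 0.2543·32 = 56.6807
  x_3 = 0.0757·18 + 0.0511·64 + 0.0732·17 + 1.1459·73 + 0.0963·32 = 92.6028
  x_4 = 0.1314·18 + 0.0851·64 + 0.1372·17 + 0.1643·73 + 1.1925·32 = 60.2985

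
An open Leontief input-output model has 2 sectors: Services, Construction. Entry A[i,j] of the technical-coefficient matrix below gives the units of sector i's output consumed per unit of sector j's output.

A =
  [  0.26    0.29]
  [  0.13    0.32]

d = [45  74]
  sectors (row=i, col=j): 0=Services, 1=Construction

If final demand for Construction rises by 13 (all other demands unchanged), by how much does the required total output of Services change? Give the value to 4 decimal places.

Form M = I − A:
  [  0.74   -0.29]
  [ -0.13    0.68]
Leontief inverse L = M⁻¹:
  [  1.4608    0.6230]
  [  0.2793    1.5897]
Total output x = L · d:
  x_0 = 1.4608·45 + 0.6230·74 = 111.8367
  x_1 = 0.2793·45 + 1.5897·74 = 130.2041
Δx_0 = L[0,1] · Δd_1 = 0.6230 · 13 = 8.0988

8.0988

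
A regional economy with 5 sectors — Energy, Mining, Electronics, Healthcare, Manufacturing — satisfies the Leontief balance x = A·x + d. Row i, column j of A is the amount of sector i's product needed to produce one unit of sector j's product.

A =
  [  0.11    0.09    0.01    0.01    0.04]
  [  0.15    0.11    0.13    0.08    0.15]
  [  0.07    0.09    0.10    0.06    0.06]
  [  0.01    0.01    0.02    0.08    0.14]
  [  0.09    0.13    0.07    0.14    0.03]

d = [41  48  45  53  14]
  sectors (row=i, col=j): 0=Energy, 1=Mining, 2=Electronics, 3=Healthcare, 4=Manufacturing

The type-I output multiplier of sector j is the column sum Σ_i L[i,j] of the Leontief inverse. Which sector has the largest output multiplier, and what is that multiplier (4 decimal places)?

Form M = I − A:
  [  0.89   -0.09   -0.01   -0.01   -0.04]
  [ -0.15    0.89   -0.13   -0.08   -0.15]
  [ -0.07   -0.09    0.90   -0.06   -0.06]
  [ -0.01   -0.01   -0.02    0.92   -0.14]
  [ -0.09   -0.13   -0.07   -0.14    0.97]
Leontief inverse L = M⁻¹:
  [  1.1571    0.1325    0.0388    0.0382    0.0761]
  [  0.2435    1.2037    0.1980    0.1554    0.2309]
  [  0.1275    0.1465    1.1449    0.1062    0.1141]
  [  0.0416    0.0468    0.0456    1.1209    0.1735]
  [  0.1552    0.1909    0.1193    0.1938    1.1022]
Total output x = L · d:
  x_0 = 1.1571·41 + 0.1325·48 + 0.0388·45 + 0.0382·53 + 0.0761·14 = 58.6347
  x_1 = 0.2435·41 + 1.2037·48 + 0.1980·45 + 0.1554·53 + 0.2309·14 = 88.1381
  x_2 = 0.1275·41 + 0.1465·48 + 1.1449·45 + 0.1062·53 + 0.1141·14 = 71.0036
  x_3 = 0.0416·41 + 0.0468·48 + 0.0456·45 + 1.1209·53 + 0.1735·14 = 67.8390
  x_4 = 0.1552·41 + 0.1909·48 + 0.1193·45 + 0.1938·53 + 1.1022·14 = 46.6008
Output multipliers (column sums of L):
  Energy: 1.7249
  Mining: 1.7204
  Electronics: 1.5466
  Healthcare: 1.6144
  Manufacturing: 1.6968

Energy (1.7249)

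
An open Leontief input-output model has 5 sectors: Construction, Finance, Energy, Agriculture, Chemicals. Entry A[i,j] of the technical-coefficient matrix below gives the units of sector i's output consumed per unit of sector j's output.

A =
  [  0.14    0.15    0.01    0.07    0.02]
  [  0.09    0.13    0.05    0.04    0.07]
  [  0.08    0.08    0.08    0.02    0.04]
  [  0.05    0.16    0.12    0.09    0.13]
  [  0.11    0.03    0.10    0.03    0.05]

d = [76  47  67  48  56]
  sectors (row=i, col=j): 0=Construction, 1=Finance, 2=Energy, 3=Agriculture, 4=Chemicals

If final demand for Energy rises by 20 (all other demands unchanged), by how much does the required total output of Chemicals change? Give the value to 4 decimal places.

Form M = I − A:
  [  0.86   -0.15   -0.01   -0.07   -0.02]
  [ -0.09    0.87   -0.05   -0.04   -0.07]
  [ -0.08   -0.08    0.92   -0.02   -0.04]
  [ -0.05   -0.16   -0.12    0.91   -0.13]
  [ -0.11   -0.03   -0.10   -0.03    0.95]
Leontief inverse L = M⁻¹:
  [  1.2052    0.2335    0.0460    0.1059    0.0590]
  [  0.1512    1.2000    0.0874    0.0697    0.1048]
  [  0.1279    0.1340    1.1082    0.0422    0.0650]
  [  0.1328    0.2539    0.1827    1.1304    0.1839]
  [  0.1620    0.0871    0.1305    0.0546    1.0754]
Total output x = L · d:
  x_0 = 1.2052·76 + 0.2335·47 + 0.0460·67 + 0.1059·48 + 0.0590·56 = 114.0467
  x_1 = 0.1512·76 + 1.2000·47 + 0.0874·67 + 0.0697·48 + 0.1048·56 = 82.9574
  x_2 = 0.1279·76 + 0.1340·47 + 1.1082·67 + 0.0422·48 + 0.0650·56 = 95.9308
  x_3 = 0.1328·76 + 0.2539·47 + 0.1827·67 + 1.1304·48 + 0.1839·56 = 98.8198
  x_4 = 0.1620·76 + 0.0871·47 + 0.1305·67 + 0.0546·48 + 1.0754·56 = 87.9911
Δx_4 = L[4,2] · Δd_2 = 0.1305 · 20 = 2.6102

2.6102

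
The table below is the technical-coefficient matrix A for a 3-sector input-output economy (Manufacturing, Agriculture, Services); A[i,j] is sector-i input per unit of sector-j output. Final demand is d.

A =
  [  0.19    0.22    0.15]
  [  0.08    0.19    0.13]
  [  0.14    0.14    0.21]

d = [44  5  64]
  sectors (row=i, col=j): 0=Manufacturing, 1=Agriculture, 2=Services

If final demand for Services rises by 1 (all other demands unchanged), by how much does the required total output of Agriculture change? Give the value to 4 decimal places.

0.2512

Form M = I − A:
  [  0.81   -0.22   -0.15]
  [ -0.08    0.81   -0.13]
  [ -0.14   -0.14    0.79]
Leontief inverse L = M⁻¹:
  [  1.3313    0.4171    0.3214]
  [  0.1743    1.3253    0.2512]
  [  0.2668    0.3088    1.3673]
Total output x = L · d:
  x_0 = 1.3313·44 + 0.4171·5 + 0.3214·64 = 81.2353
  x_1 = 0.1743·44 + 1.3253·5 + 0.2512·64 = 30.3725
  x_2 = 0.2668·44 + 0.3088·5 + 1.3673·64 = 100.7913
Δx_1 = L[1,2] · Δd_2 = 0.2512 · 1 = 0.2512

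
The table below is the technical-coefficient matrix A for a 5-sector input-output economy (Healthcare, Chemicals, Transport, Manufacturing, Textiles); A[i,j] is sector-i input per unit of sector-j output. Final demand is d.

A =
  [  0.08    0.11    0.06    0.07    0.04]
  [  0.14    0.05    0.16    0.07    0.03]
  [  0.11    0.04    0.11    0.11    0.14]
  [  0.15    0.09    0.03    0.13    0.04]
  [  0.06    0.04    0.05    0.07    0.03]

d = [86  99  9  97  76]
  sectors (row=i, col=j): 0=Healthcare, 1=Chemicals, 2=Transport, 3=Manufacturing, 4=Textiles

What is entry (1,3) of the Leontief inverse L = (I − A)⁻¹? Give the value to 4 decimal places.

Form M = I − A:
  [  0.92   -0.11   -0.06   -0.07   -0.04]
  [ -0.14    0.95   -0.16   -0.07   -0.03]
  [ -0.11   -0.04    0.89   -0.11   -0.14]
  [ -0.15   -0.09   -0.03    0.87   -0.04]
  [ -0.06   -0.04   -0.05   -0.07    0.97]
Leontief inverse L = M⁻¹:
  [  1.1489    0.1527    0.1133    0.1250    0.0736]
  [  0.2232    1.1047    0.2230    0.1416    0.0814]
  [  0.1977    0.0978    1.1714    0.1870    0.1880]
  [  0.2329    0.1472    0.0868    1.1971    0.0761]
  [  0.1073    0.0707    0.0828    0.1096    1.0540]
Total output x = L · d:
  x_0 = 1.1489·86 + 0.1527·99 + 0.1133·9 + 0.1250·97 + 0.0736·76 = 132.6638
  x_1 = 0.2232·86 + 1.1047·99 + 0.2230·9 + 0.1416·97 + 0.0814·76 = 150.4831
  x_2 = 0.1977·86 + 0.0978·99 + 1.1714·9 + 0.1870·97 + 0.1880·76 = 69.6545
  x_3 = 0.2329·86 + 0.1472·99 + 0.0868·9 + 1.1971·97 + 0.0761·76 = 157.2883
  x_4 = 0.1073·86 + 0.0707·99 + 0.0828·9 + 0.1096·97 + 1.0540·76 = 107.7032

L[1,3] = 0.1416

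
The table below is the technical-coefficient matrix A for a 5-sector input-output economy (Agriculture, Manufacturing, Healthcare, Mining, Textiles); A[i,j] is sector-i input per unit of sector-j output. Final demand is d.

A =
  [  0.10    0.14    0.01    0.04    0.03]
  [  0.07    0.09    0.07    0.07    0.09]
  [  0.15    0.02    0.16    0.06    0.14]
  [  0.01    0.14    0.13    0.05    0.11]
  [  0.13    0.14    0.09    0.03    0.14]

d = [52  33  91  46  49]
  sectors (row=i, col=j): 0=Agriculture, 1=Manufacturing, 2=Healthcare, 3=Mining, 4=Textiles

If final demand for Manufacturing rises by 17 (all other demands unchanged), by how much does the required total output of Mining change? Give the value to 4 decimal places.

3.7003

Form M = I − A:
  [  0.90   -0.14   -0.01   -0.04   -0.03]
  [ -0.07    0.91   -0.07   -0.07   -0.09]
  [ -0.15   -0.02    0.84   -0.06   -0.14]
  [ -0.01   -0.14   -0.13    0.95   -0.11]
  [ -0.13   -0.14   -0.09   -0.03    0.86]
Leontief inverse L = M⁻¹:
  [  1.1469    0.2000    0.0493    0.0686    0.0777]
  [  0.1371    1.1639    0.1322    0.1050    0.1615]
  [  0.2522    0.1189    1.2452    0.1055    0.2374]
  [  0.0929    0.2177    0.2097    1.0921    0.1998]
  [  0.2253    0.2397    0.1666    0.0766    1.2327]
Total output x = L · d:
  x_0 = 1.1469·52 + 0.2000·33 + 0.0493·91 + 0.0686·46 + 0.0777·49 = 77.6863
  x_1 = 0.1371·52 + 1.1639·33 + 0.1322·91 + 0.1050·46 + 0.1615·49 = 70.3072
  x_2 = 0.2522·52 + 0.1189·33 + 1.2452·91 + 0.1055·46 + 0.2374·49 = 146.8406
  x_3 = 0.0929·52 + 0.2177·33 + 0.2097·91 + 1.0921·46 + 0.1998·49 = 91.1235
  x_4 = 0.2253·52 + 0.2397·33 + 0.1666·91 + 0.0766·46 + 1.2327·49 = 98.7111
Δx_3 = L[3,1] · Δd_1 = 0.2177 · 17 = 3.7003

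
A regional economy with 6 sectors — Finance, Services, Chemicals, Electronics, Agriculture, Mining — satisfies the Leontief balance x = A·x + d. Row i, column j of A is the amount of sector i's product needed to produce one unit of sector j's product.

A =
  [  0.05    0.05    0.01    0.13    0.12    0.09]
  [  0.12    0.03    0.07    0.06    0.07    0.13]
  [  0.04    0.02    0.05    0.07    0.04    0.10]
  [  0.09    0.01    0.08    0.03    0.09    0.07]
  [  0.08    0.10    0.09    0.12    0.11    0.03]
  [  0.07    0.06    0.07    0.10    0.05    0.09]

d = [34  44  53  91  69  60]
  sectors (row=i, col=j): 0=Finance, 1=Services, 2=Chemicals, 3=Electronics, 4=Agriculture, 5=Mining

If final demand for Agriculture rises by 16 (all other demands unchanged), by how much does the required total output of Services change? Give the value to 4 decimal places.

2.2212

Form M = I − A:
  [  0.95   -0.05   -0.01   -0.13   -0.12   -0.09]
  [ -0.12    0.97   -0.07   -0.06   -0.07   -0.13]
  [ -0.04   -0.02    0.95   -0.07   -0.04   -0.10]
  [ -0.09   -0.01   -0.08    0.97   -0.09   -0.07]
  [ -0.08   -0.10   -0.09   -0.12    0.89   -0.03]
  [ -0.07   -0.06   -0.07   -0.10   -0.05    0.91]
Leontief inverse L = M⁻¹:
  [  1.1124    0.0895    0.0640    0.1981    0.1884    0.1513]
  [  0.1796    1.0707    0.1201    0.1367    0.1388    0.1990]
  [  0.0802    0.0453    1.0853    0.1172    0.0832    0.1454]
  [  0.1348    0.0430    0.1190    1.0905    0.1440    0.1212]
  [  0.1507    0.1419    0.1490    0.1976    1.1877    0.1059]
  [  0.1267    0.0935    0.1176    0.1640    0.1111    1.1540]
Total output x = L · d:
  x_0 = 1.1124·34 + 0.0895·44 + 0.0640·53 + 0.1981·91 + 0.1884·69 + 0.1513·60 = 85.2625
  x_1 = 0.1796·34 + 1.0707·44 + 0.1201·53 + 0.1367·91 + 0.1388·69 + 0.1990·60 = 93.5378
  x_2 = 0.0802·34 + 0.0453·44 + 1.0853·53 + 0.1172·91 + 0.0832·69 + 0.1454·60 = 87.3655
  x_3 = 0.1348·34 + 0.0430·44 + 0.1190·53 + 1.0905·91 + 0.1440·69 + 0.1212·60 = 129.2282
  x_4 = 0.1507·34 + 0.1419·44 + 0.1490·53 + 0.1976·91 + 1.1877·69 + 0.1059·60 = 125.5499
  x_5 = 0.1267·34 + 0.0935·44 + 0.1176·53 + 0.1640·91 + 0.1111·69 + 1.1540·60 = 106.4797
Δx_1 = L[1,4] · Δd_4 = 0.1388 · 16 = 2.2212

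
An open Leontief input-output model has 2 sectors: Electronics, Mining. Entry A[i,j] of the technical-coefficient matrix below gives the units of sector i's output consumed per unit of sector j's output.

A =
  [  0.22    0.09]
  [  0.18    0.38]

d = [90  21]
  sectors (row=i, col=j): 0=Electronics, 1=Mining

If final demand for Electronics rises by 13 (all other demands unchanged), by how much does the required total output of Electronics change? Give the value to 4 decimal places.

Form M = I − A:
  [  0.78   -0.09]
  [ -0.18    0.62]
Leontief inverse L = M⁻¹:
  [  1.3265    0.1926]
  [  0.3851    1.6688]
Total output x = L · d:
  x_0 = 1.3265·90 + 0.1926·21 = 123.4275
  x_1 = 0.3851·90 + 1.6688·21 = 69.7047
Δx_0 = L[0,0] · Δd_0 = 1.3265 · 13 = 17.2443

17.2443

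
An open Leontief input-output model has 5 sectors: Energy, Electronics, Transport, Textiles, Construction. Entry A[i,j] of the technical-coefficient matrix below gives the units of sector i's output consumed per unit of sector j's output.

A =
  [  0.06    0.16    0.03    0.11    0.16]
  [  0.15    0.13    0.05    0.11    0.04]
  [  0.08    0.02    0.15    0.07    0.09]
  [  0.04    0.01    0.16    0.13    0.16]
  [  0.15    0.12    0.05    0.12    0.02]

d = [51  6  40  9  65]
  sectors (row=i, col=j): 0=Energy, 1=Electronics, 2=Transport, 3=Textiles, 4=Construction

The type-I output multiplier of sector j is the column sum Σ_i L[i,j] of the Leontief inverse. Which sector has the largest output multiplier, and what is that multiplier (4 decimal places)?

Textiles (2.0329)

Form M = I − A:
  [  0.94   -0.16   -0.03   -0.11   -0.16]
  [ -0.15    0.87   -0.05   -0.11   -0.04]
  [ -0.08   -0.02    0.85   -0.07   -0.09]
  [ -0.04   -0.01   -0.16    0.87   -0.16]
  [ -0.15   -0.12   -0.05   -0.12    0.98]
Leontief inverse L = M⁻¹:
  [  1.1626    0.2530    0.1122    0.2220    0.2467]
  [  0.2355    1.2167    0.1278    0.2125    0.1345]
  [  0.1497    0.0801    1.2244    0.1503    0.1647]
  [  0.1260    0.0774    0.2551    1.2299    0.2479]
  [  0.2298    0.2013    0.1265    0.2183    1.1134]
Total output x = L · d:
  x_0 = 1.1626·51 + 0.2530·6 + 0.1122·40 + 0.2220·9 + 0.2467·65 = 83.3297
  x_1 = 0.2355·51 + 1.2167·6 + 0.1278·40 + 0.2125·9 + 0.1345·65 = 35.0808
  x_2 = 0.1497·51 + 0.0801·6 + 1.2244·40 + 0.1503·9 + 0.1647·65 = 69.1490
  x_3 = 0.1260·51 + 0.0774·6 + 0.2551·40 + 1.2299·9 + 0.2479·65 = 44.2759
  x_4 = 0.2298·51 + 0.2013·6 + 0.1265·40 + 0.2183·9 + 1.1134·65 = 92.3262
Output multipliers (column sums of L):
  Energy: 1.9036
  Electronics: 1.8284
  Transport: 1.8461
  Textiles: 2.0329
  Construction: 1.9073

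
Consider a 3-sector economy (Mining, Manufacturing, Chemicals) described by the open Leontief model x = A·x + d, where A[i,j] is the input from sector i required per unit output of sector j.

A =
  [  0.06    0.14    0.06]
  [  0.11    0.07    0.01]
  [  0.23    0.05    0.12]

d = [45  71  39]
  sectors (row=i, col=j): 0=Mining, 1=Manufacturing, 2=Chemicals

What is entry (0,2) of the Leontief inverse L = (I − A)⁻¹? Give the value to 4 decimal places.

L[0,2] = 0.0771

Form M = I − A:
  [  0.94   -0.14   -0.06]
  [ -0.11    0.93   -0.01]
  [ -0.23   -0.05    0.88]
Leontief inverse L = M⁻¹:
  [  1.1026    0.1701    0.0771]
  [  0.1336    1.0965    0.0216]
  [  0.2958    0.1068    1.1577]
Total output x = L · d:
  x_0 = 1.1026·45 + 0.1701·71 + 0.0771·39 = 64.7038
  x_1 = 0.1336·45 + 1.0965·71 + 0.0216·39 = 84.7074
  x_2 = 0.2958·45 + 0.1068·71 + 1.1577·39 = 66.0423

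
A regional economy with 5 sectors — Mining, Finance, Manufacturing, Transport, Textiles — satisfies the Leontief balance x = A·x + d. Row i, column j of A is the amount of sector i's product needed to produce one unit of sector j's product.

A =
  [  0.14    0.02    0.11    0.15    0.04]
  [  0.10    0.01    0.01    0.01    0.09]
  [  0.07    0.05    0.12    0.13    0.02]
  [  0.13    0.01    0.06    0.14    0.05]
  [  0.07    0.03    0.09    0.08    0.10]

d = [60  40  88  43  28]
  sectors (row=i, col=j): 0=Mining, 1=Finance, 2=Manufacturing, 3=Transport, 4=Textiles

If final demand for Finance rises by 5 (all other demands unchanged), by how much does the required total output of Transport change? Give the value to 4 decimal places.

0.1246

Form M = I − A:
  [  0.86   -0.02   -0.11   -0.15   -0.04]
  [ -0.10    0.99   -0.01   -0.01   -0.09]
  [ -0.07   -0.05    0.88   -0.13   -0.02]
  [ -0.13   -0.01   -0.06    0.86   -0.05]
  [ -0.07   -0.03   -0.09   -0.08    0.90]
Leontief inverse L = M⁻¹:
  [  1.2255    0.0386    0.1783    0.2482    0.0761]
  [  0.1392    1.0191    0.0441    0.0532    0.1120]
  [  0.1386    0.0657    1.1737    0.2070    0.0503]
  [  0.2042    0.0249    0.1177    1.2241    0.0822]
  [  0.1320    0.0458    0.1432    0.1506    1.1331]
Total output x = L · d:
  x_0 = 1.2255·60 + 0.0386·40 + 0.1783·88 + 0.2482·43 + 0.0761·28 = 103.5711
  x_1 = 0.1392·60 + 1.0191·40 + 0.0441·88 + 0.0532·43 + 0.1120·28 = 58.4216
  x_2 = 0.1386·60 + 0.0657·40 + 1.1737·88 + 0.2070·43 + 0.0503·28 = 124.5373
  x_3 = 0.2042·60 + 0.0249·40 + 0.1177·88 + 1.2241·43 + 0.0822·28 = 78.5444
  x_4 = 0.1320·60 + 0.0458·40 + 0.1432·88 + 0.1506·43 + 1.1331·28 = 60.5495
Δx_3 = L[3,1] · Δd_1 = 0.0249 · 5 = 0.1246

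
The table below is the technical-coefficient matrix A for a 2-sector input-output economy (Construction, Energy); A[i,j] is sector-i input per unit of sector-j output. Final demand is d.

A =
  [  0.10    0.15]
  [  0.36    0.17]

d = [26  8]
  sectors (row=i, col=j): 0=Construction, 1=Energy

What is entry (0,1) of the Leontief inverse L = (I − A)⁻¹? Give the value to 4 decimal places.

L[0,1] = 0.2165

Form M = I − A:
  [  0.90   -0.15]
  [ -0.36    0.83]
Leontief inverse L = M⁻¹:
  [  1.1977    0.2165]
  [  0.5195    1.2987]
Total output x = L · d:
  x_0 = 1.1977·26 + 0.2165·8 = 32.8716
  x_1 = 0.5195·26 + 1.2987·8 = 23.8961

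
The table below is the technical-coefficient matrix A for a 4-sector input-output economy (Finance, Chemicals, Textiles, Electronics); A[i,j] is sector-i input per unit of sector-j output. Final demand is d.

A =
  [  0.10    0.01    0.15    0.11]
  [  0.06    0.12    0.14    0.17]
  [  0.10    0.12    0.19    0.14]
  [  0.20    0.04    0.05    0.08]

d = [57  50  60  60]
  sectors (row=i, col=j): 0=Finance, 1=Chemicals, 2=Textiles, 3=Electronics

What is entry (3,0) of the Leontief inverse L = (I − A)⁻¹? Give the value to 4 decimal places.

Form M = I − A:
  [  0.90   -0.01   -0.15   -0.11]
  [ -0.06    0.88   -0.14   -0.17]
  [ -0.10   -0.12    0.81   -0.14]
  [ -0.20   -0.04   -0.05    0.92]
Leontief inverse L = M⁻¹:
  [  1.1833    0.0548    0.2402    0.1881]
  [  0.1689    1.1855    0.2533    0.2778]
  [  0.2189    0.1952    1.3251    0.2639]
  [  0.2765    0.0741    0.1352    1.1543]
Total output x = L · d:
  x_0 = 1.1833·57 + 0.0548·50 + 0.2402·60 + 0.1881·60 = 95.8842
  x_1 = 0.1689·57 + 1.1855·50 + 0.2533·60 + 0.2778·60 = 100.7675
  x_2 = 0.2189·57 + 0.1952·50 + 1.3251·60 + 0.2639·60 = 117.5767
  x_3 = 0.2765·57 + 0.0741·50 + 0.1352·60 + 1.1543·60 = 96.8330

L[3,0] = 0.2765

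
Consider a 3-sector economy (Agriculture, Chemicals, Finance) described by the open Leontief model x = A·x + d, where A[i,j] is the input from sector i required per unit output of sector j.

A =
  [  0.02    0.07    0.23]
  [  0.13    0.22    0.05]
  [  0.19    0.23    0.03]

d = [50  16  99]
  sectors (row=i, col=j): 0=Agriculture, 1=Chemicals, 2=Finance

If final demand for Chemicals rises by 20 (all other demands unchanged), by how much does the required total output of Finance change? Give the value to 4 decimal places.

Form M = I − A:
  [  0.98   -0.07   -0.23]
  [ -0.13    0.78   -0.05]
  [ -0.19   -0.23    0.97]
Leontief inverse L = M⁻¹:
  [  1.0961    0.1777    0.2691]
  [  0.1995    1.3342    0.1161]
  [  0.2620    0.3512    1.1112]
Total output x = L · d:
  x_0 = 1.0961·50 + 0.1777·16 + 0.2691·99 = 84.2891
  x_1 = 0.1995·50 + 1.3342·16 + 0.1161·99 = 42.8125
  x_2 = 0.2620·50 + 0.3512·16 + 1.1112·99 = 128.7235
Δx_2 = L[2,1] · Δd_1 = 0.3512 · 20 = 7.0232

7.0232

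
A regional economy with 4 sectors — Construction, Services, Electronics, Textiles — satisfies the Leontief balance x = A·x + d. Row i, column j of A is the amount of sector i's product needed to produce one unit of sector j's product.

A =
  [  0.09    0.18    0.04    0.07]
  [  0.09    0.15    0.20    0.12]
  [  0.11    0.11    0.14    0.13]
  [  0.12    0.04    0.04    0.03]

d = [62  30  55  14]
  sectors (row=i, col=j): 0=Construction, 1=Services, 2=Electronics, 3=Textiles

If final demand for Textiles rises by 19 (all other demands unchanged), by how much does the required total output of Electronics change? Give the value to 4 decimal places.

Form M = I − A:
  [  0.91   -0.18   -0.04   -0.07]
  [ -0.09    0.85   -0.20   -0.12]
  [ -0.11   -0.11    0.86   -0.13]
  [ -0.12   -0.04   -0.04    0.97]
Leontief inverse L = M⁻¹:
  [  1.1576    0.2672    0.1222    0.1330]
  [  0.1913    1.2676    0.3136    0.2126]
  [  0.1966    0.2105    1.2304    0.2051]
  [  0.1592    0.0940    0.0788    1.0646]
Total output x = L · d:
  x_0 = 1.1576·62 + 0.2672·30 + 0.1222·55 + 0.1330·14 = 88.3705
  x_1 = 0.1913·62 + 1.2676·30 + 0.3136·55 + 0.2126·14 = 70.1118
  x_2 = 0.1966·62 + 0.2105·30 + 1.2304·55 + 0.2051·14 = 89.0509
  x_3 = 0.1592·62 + 0.0940·30 + 0.0788·55 + 1.0646·14 = 31.9288
Δx_2 = L[2,3] · Δd_3 = 0.2051 · 19 = 3.8976

3.8976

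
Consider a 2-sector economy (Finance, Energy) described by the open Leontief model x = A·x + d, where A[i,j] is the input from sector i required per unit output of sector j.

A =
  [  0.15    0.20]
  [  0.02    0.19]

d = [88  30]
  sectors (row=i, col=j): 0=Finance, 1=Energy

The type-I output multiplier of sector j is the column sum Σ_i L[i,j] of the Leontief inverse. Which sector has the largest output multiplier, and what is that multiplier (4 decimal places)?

Energy (1.5340)

Form M = I − A:
  [  0.85   -0.20]
  [ -0.02    0.81]
Leontief inverse L = M⁻¹:
  [  1.1833    0.2922]
  [  0.0292    1.2418]
Total output x = L · d:
  x_0 = 1.1833·88 + 0.2922·30 = 112.8999
  x_1 = 0.0292·88 + 1.2418·30 = 39.8247
Output multipliers (column sums of L):
  Finance: 1.2126
  Energy: 1.5340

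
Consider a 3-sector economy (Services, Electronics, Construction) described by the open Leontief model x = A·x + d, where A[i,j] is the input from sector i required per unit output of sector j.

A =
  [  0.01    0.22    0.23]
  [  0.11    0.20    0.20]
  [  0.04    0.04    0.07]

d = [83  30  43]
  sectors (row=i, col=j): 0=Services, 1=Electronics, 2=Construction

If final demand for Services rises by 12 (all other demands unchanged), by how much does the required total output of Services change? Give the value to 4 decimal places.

Form M = I − A:
  [  0.99   -0.22   -0.23]
  [ -0.11    0.80   -0.20]
  [ -0.04   -0.04    0.93]
Leontief inverse L = M⁻¹:
  [  1.0575    0.3072    0.3276]
  [  0.1585    1.3096    0.3208]
  [  0.0523    0.0695    1.1032]
Total output x = L · d:
  x_0 = 1.0575·83 + 0.3072·30 + 0.3276·43 = 111.0715
  x_1 = 0.1585·83 + 1.3096·30 + 0.3208·43 = 66.2380
  x_2 = 0.0523·83 + 0.0695·30 + 1.1032·43 = 53.8628
Δx_0 = L[0,0] · Δd_0 = 1.0575 · 12 = 12.6896

12.6896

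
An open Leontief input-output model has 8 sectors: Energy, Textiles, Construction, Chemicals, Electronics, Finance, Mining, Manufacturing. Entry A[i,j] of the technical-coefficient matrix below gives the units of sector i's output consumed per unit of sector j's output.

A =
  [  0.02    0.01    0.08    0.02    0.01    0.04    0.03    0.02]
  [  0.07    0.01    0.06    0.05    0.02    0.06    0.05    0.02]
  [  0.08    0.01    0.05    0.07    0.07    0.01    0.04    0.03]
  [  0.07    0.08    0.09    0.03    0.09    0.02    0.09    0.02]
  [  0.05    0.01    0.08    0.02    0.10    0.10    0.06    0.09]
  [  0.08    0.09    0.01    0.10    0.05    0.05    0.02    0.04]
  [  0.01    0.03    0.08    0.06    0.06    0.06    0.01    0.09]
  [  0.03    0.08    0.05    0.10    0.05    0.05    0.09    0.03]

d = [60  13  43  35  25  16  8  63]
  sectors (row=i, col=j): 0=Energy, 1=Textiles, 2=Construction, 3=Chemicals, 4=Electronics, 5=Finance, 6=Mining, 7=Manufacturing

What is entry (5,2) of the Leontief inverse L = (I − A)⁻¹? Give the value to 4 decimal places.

Form M = I − A:
  [  0.98   -0.01   -0.08   -0.02   -0.01   -0.04   -0.03   -0.02]
  [ -0.07    0.99   -0.06   -0.05   -0.02   -0.06   -0.05   -0.02]
  [ -0.08   -0.01    0.95   -0.07   -0.07   -0.01   -0.04   -0.03]
  [ -0.07   -0.08   -0.09    0.97   -0.09   -0.02   -0.09   -0.02]
  [ -0.05   -0.01   -0.08   -0.02    0.90   -0.10   -0.06   -0.09]
  [ -0.08   -0.09   -0.01   -0.10   -0.05    0.95   -0.02   -0.04]
  [ -0.01   -0.03   -0.08   -0.06   -0.06   -0.06    0.99   -0.09]
  [ -0.03   -0.08   -0.05   -0.10   -0.05   -0.05   -0.09    0.97]
Leontief inverse L = M⁻¹:
  [  1.0414    0.0248    0.1025    0.0432    0.0326    0.0557    0.0472    0.0358]
  [  0.0989    1.0326    0.0951    0.0810    0.0516    0.0845    0.0751    0.0432]
  [  0.1095    0.0315    1.0915    0.0991    0.1067    0.0388    0.0704    0.0567]
  [  0.1108    0.1046    0.1434    1.0719    0.1369    0.0608    0.1267    0.0579]
  [  0.0949    0.0466    0.1318    0.0723    1.1528    0.1445    0.1018    0.1308]
  [  0.1190    0.1197    0.0581    0.1372    0.0902    1.0854    0.0580    0.0681]
  [  0.0487    0.0607    0.1217    0.1016    0.1031    0.0926    1.0477    0.1187]
  [  0.0730    0.1125    0.1031    0.1439    0.0985    0.0890    0.1298    1.0658]
Total output x = L · d:
  x_0 = 1.0414·60 + 0.0248·13 + 0.1025·43 + 0.0432·35 + 0.0326·25 + 0.0557·16 + 0.0472·8 + 0.0358·63 = 73.0652
  x_1 = 0.0989·60 + 1.0326·13 + 0.0951·43 + 0.0810·35 + 0.0516·25 + 0.0845·16 + 0.0751·8 + 0.0432·63 = 32.2472
  x_2 = 0.1095·60 + 0.0315·13 + 1.0915·43 + 0.0991·35 + 0.1067·25 + 0.0388·16 + 0.0704·8 + 0.0567·63 = 64.8104
  x_3 = 0.1108·60 + 0.1046·13 + 0.1434·43 + 1.0719·35 + 0.1369·25 + 0.0608·16 + 0.1267·8 + 0.0579·63 = 60.7444
  x_4 = 0.0949·60 + 0.0466·13 + 0.1318·43 + 0.0723·35 + 1.1528·25 + 0.1445·16 + 0.1018·8 + 0.1308·63 = 54.6904
  x_5 = 0.1190·60 + 0.1197·13 + 0.0581·43 + 0.1372·35 + 0.0902·25 + 1.0854·16 + 0.0580·8 + 0.0681·63 = 40.3664
  x_6 = 0.0487·60 + 0.0607·13 + 0.1217·43 + 0.1016·35 + 0.1031·25 + 0.0926·16 + 1.0477·8 + 0.1187·63 = 32.4192
  x_7 = 0.0730·60 + 0.1125·13 + 0.1031·43 + 0.1439·35 + 0.0985·25 + 0.0890·16 + 0.1298·8 + 1.0658·63 = 87.3786

L[5,2] = 0.0581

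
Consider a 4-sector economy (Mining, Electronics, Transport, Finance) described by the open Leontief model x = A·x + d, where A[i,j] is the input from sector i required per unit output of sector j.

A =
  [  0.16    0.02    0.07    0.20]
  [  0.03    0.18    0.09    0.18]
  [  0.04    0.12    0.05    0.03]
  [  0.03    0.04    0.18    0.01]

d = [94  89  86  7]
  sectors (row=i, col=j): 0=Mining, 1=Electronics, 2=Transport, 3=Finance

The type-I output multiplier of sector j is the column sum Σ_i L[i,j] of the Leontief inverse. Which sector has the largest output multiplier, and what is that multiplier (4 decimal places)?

Finance (1.6230)

Form M = I − A:
  [  0.84   -0.02   -0.07   -0.20]
  [ -0.03    0.82   -0.09   -0.18]
  [ -0.04   -0.12    0.95   -0.03]
  [ -0.03   -0.04   -0.18    0.99]
Leontief inverse L = M⁻¹:
  [  1.2089    0.0633    0.1444    0.2601]
  [  0.0618    1.2580    0.1704    0.2464]
  [  0.0603    0.1642    1.0868    0.0750]
  [  0.0501    0.0826    0.2089    1.0416]
Total output x = L · d:
  x_0 = 1.2089·94 + 0.0633·89 + 0.1444·86 + 0.2601·7 = 133.5057
  x_1 = 0.0618·94 + 1.2580·89 + 0.1704·86 + 0.2464·7 = 134.1537
  x_2 = 0.0603·94 + 0.1642·89 + 1.0868·86 + 0.0750·7 = 114.2717
  x_3 = 0.0501·94 + 0.0826·89 + 0.2089·86 + 1.0416·7 = 37.3133
Output multipliers (column sums of L):
  Mining: 1.3811
  Electronics: 1.5680
  Transport: 1.6105
  Finance: 1.6230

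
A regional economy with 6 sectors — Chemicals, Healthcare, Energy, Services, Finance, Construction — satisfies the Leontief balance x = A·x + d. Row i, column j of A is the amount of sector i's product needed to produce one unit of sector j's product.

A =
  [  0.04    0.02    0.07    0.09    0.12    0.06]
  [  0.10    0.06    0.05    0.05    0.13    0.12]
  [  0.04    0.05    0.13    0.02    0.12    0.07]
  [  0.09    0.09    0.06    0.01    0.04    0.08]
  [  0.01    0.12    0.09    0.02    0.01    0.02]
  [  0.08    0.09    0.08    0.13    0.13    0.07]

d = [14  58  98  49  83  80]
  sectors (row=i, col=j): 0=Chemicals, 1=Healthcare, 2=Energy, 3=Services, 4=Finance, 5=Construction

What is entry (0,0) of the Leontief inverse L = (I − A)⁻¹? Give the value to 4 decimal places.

L[0,0] = 1.0763

Form M = I − A:
  [  0.96   -0.02   -0.07   -0.09   -0.12   -0.06]
  [ -0.10    0.94   -0.05   -0.05   -0.13   -0.12]
  [ -0.04   -0.05    0.87   -0.02   -0.12   -0.07]
  [ -0.09   -0.09   -0.06    0.99   -0.04   -0.08]
  [ -0.01   -0.12   -0.09   -0.02    0.99   -0.02]
  [ -0.08   -0.09   -0.08   -0.13   -0.13    0.93]
Leontief inverse L = M⁻¹:
  [  1.0763    0.0732    0.1266    0.1211    0.1738    0.1026]
  [  0.1488    1.1266    0.1214    0.1003    0.2080    0.1772]
  [  0.0778    0.1056    1.1956    0.0557    0.1859    0.1174]
  [  0.1289    0.1350    0.1132    1.0497    0.1061    0.1268]
  [  0.0414    0.1529    0.1302    0.0432    1.0604    0.0587]
  [  0.1375    0.1646    0.1595    0.1777    0.2141    1.1373]
Total output x = L · d:
  x_0 = 1.0763·14 + 0.0732·58 + 0.1266·98 + 0.1211·49 + 0.1738·83 + 0.1026·80 = 60.2796
  x_1 = 0.1488·14 + 1.1266·58 + 0.1214·98 + 0.1003·49 + 0.2080·83 + 0.1772·80 = 115.6852
  x_2 = 0.0778·14 + 0.1056·58 + 1.1956·98 + 0.0557·49 + 0.1859·83 + 0.1174·80 = 151.9341
  x_3 = 0.1289·14 + 0.1350·58 + 0.1132·98 + 1.0497·49 + 0.1061·83 + 0.1268·80 = 91.1112
  x_4 = 0.0414·14 + 0.1529·58 + 0.1302·98 + 0.0432·49 + 1.0604·83 + 0.0587·80 = 117.0431
  x_5 = 0.1375·14 + 0.1646·58 + 0.1595·98 + 0.1777·49 + 0.2141·83 + 1.1373·80 = 144.5686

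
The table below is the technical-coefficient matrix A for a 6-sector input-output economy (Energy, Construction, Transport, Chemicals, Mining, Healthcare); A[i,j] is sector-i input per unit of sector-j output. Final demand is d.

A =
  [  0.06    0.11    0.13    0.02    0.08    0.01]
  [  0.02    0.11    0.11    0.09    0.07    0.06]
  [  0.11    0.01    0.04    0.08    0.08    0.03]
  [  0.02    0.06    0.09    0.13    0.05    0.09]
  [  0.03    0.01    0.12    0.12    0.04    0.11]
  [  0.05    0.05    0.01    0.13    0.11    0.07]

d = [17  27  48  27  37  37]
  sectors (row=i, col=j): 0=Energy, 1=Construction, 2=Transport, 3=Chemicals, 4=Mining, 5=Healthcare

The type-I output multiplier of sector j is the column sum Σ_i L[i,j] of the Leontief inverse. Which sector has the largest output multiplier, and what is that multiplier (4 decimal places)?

Chemicals (2.0019)

Form M = I − A:
  [  0.94   -0.11   -0.13   -0.02   -0.08   -0.01]
  [ -0.02    0.89   -0.11   -0.09   -0.07   -0.06]
  [ -0.11   -0.01    0.96   -0.08   -0.08   -0.03]
  [ -0.02   -0.06   -0.09    0.87   -0.05   -0.09]
  [ -0.03   -0.01   -0.12   -0.12    0.96   -0.11]
  [ -0.05   -0.05   -0.01   -0.13   -0.11    0.93]
Leontief inverse L = M⁻¹:
  [  1.0978    0.1477    0.1899    0.0832    0.1282    0.0507]
  [  0.0583    1.1519    0.1726    0.1703    0.1249    0.1118]
  [  0.1392    0.0437    1.0940    0.1350    0.1207    0.0669]
  [  0.0558    0.0992    0.1467    1.2098    0.1033    0.1410]
  [  0.0684    0.0447    0.1711    0.1962    1.0931    0.1574]
  [  0.0795    0.0895    0.0720    0.2074    0.1586    1.1231]
Total output x = L · d:
  x_0 = 1.0978·17 + 0.1477·27 + 0.1899·48 + 0.0832·27 + 0.1282·37 + 0.0507·37 = 40.6342
  x_1 = 0.0583·17 + 1.1519·27 + 0.1726·48 + 0.1703·27 + 0.1249·37 + 0.1118·37 = 53.7329
  x_2 = 0.1392·17 + 0.0437·27 + 1.0940·48 + 0.1350·27 + 0.1207·37 + 0.0669·37 = 66.6421
  x_3 = 0.0558·17 + 0.0992·27 + 0.1467·48 + 1.2098·27 + 0.1033·37 + 0.1410·37 = 52.3727
  x_4 = 0.0684·17 + 0.0447·27 + 0.1711·48 + 0.1962·27 + 1.0931·37 + 0.1574·37 = 62.1514
  x_5 = 0.0795·17 + 0.0895·27 + 0.0720·48 + 0.2074·27 + 0.1586·37 + 1.1231·37 = 60.2472
Output multipliers (column sums of L):
  Energy: 1.4990
  Construction: 1.5767
  Transport: 1.8463
  Chemicals: 2.0019
  Mining: 1.7288
  Healthcare: 1.6509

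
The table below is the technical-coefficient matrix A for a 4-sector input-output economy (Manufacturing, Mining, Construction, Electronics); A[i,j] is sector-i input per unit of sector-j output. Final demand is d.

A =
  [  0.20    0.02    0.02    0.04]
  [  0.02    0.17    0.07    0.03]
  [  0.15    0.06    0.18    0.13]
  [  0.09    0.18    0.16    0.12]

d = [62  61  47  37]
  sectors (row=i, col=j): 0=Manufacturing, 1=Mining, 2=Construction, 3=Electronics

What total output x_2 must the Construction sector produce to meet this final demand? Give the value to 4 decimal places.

Form M = I − A:
  [  0.80   -0.02   -0.02   -0.04]
  [ -0.02    0.83   -0.07   -0.03]
  [ -0.15   -0.06    0.82   -0.13]
  [ -0.09   -0.18   -0.16    0.88]
Leontief inverse L = M⁻¹:
  [  1.2677    0.0484    0.0480    0.0664]
  [  0.0599    1.2283    0.1184    0.0621]
  [  0.2665    0.1435    1.2784    0.2059]
  [  0.1903    0.2823    0.2616    1.1933]
Total output x = L · d:
  x_0 = 1.2677·62 + 0.0484·61 + 0.0480·47 + 0.0664·37 = 86.2603
  x_1 = 0.0599·62 + 1.2283·61 + 0.1184·47 + 0.0621·37 = 86.5030
  x_2 = 0.2665·62 + 0.1435·61 + 1.2784·47 + 0.2059·37 = 92.9753
  x_3 = 0.1903·62 + 0.2823·61 + 0.2616·47 + 1.1933·37 = 85.4659

92.9753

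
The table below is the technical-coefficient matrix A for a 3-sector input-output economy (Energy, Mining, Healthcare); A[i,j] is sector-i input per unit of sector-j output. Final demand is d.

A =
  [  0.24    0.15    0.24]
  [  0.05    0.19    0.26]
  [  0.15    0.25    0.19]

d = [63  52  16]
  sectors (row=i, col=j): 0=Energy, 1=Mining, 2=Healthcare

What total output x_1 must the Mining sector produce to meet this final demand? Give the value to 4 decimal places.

Form M = I − A:
  [  0.76   -0.15   -0.24]
  [ -0.05    0.81   -0.26]
  [ -0.15   -0.25    0.81]
Leontief inverse L = M⁻¹:
  [  1.4590    0.4480    0.5761]
  [  0.1962    1.4306    0.5173]
  [  0.3307    0.5245    1.5009]
Total output x = L · d:
  x_0 = 1.4590·63 + 0.4480·52 + 0.5761·16 = 124.4269
  x_1 = 0.1962·63 + 1.4306·52 + 0.5173·16 = 95.0295
  x_2 = 0.3307·63 + 0.5245·52 + 1.5009·16 = 72.1252

95.0295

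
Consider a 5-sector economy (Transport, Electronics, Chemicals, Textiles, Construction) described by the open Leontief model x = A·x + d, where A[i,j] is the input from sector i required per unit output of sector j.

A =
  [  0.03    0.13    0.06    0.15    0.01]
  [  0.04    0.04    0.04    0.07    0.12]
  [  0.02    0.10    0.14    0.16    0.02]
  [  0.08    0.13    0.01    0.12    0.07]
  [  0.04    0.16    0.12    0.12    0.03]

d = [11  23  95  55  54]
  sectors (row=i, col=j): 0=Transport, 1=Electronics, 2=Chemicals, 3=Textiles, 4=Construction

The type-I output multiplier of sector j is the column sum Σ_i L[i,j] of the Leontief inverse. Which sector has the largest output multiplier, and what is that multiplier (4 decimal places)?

Textiles (2.0059)

Form M = I − A:
  [  0.97   -0.13   -0.06   -0.15   -0.01]
  [ -0.04    0.96   -0.04   -0.07   -0.12]
  [ -0.02   -0.10    0.86   -0.16   -0.02]
  [ -0.08   -0.13   -0.01    0.88   -0.07]
  [ -0.04   -0.16   -0.12   -0.12    0.97]
Leontief inverse L = M⁻¹:
  [  1.0611    0.1919    0.0928    0.2202    0.0525]
  [  0.0641    1.1011    0.0779    0.1329    0.1481]
  [  0.0548    0.1754    1.1867    0.2479    0.0646]
  [  0.1125    0.2009    0.0469    1.1955    0.1133]
  [  0.0750    0.2361    0.1693    0.2096    1.0795]
Total output x = L · d:
  x_0 = 1.0611·11 + 0.1919·23 + 0.0928·95 + 0.2202·55 + 0.0525·54 = 39.8492
  x_1 = 0.0641·11 + 1.1011·23 + 0.0779·95 + 0.1329·55 + 0.1481·54 = 48.7345
  x_2 = 0.0548·11 + 0.1754·23 + 1.1867·95 + 0.2479·55 + 0.0646·54 = 134.4913
  x_3 = 0.1125·11 + 0.2009·23 + 0.0469·95 + 1.1955·55 + 0.1133·54 = 82.1810
  x_4 = 0.0750·11 + 0.2361·23 + 0.1693·95 + 0.2096·55 + 1.0795·54 = 92.1569
Output multipliers (column sums of L):
  Transport: 1.3675
  Electronics: 1.9054
  Chemicals: 1.5736
  Textiles: 2.0059
  Construction: 1.4579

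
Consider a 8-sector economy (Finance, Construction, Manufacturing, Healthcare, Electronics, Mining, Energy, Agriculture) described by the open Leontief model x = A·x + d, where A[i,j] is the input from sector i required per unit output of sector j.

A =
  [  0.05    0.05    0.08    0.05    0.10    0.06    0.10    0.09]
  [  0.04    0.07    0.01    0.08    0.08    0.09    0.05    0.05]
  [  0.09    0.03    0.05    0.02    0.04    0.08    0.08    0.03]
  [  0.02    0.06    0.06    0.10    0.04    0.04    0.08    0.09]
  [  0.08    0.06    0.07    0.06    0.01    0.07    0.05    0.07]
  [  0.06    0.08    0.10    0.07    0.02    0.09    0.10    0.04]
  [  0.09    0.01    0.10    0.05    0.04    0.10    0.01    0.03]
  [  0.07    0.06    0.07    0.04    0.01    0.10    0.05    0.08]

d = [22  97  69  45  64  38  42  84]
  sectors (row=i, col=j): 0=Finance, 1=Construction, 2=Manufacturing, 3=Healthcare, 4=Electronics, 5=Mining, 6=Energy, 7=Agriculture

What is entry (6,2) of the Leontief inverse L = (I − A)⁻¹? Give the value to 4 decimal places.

L[6,2] = 0.1609

Form M = I − A:
  [  0.95   -0.05   -0.08   -0.05   -0.10   -0.06   -0.10   -0.09]
  [ -0.04    0.93   -0.01   -0.08   -0.08   -0.09   -0.05   -0.05]
  [ -0.09   -0.03    0.95   -0.02   -0.04   -0.08   -0.08   -0.03]
  [ -0.02   -0.06   -0.06    0.90   -0.04   -0.04   -0.08   -0.09]
  [ -0.08   -0.06   -0.07   -0.06    0.99   -0.07   -0.05   -0.07]
  [ -0.06   -0.08   -0.10   -0.07   -0.02    0.91   -0.10   -0.04]
  [ -0.09   -0.01   -0.10   -0.05   -0.04   -0.10    0.99   -0.03]
  [ -0.07   -0.06   -0.07   -0.04   -0.01   -0.10   -0.05    0.92]
Leontief inverse L = M⁻¹:
  [  1.1239    0.1070    0.1589    0.1133    0.1447    0.1506    0.1713    0.1552]
  [  0.0956    1.1213    0.0739    0.1380    0.1177    0.1627    0.1111    0.1059]
  [  0.1440    0.0719    1.1109    0.0666    0.0772    0.1466    0.1359    0.0774]
  [  0.0785    0.1087    0.1241    1.1563    0.0779    0.1151    0.1398    0.1462]
  [  0.1371    0.1084    0.1335    0.1133    1.0514    0.1435    0.1132    0.1247]
  [  0.1289    0.1352    0.1752    0.1332    0.0682    1.1773    0.1722    0.1007]
  [  0.1441    0.0552    0.1609    0.0977    0.0770    0.1660    1.0730    0.0800]
  [  0.1295    0.1103    0.1361    0.0940    0.0510    0.1768    0.1150    1.1346]
Total output x = L · d:
  x_0 = 1.1239·22 + 0.1070·97 + 0.1589·69 + 0.1133·45 + 0.1447·64 + 0.1506·38 + 0.1713·42 + 0.1552·84 = 86.3821
  x_1 = 0.0956·22 + 1.1213·97 + 0.0739·69 + 0.1380·45 + 0.1177·64 + 0.1627·38 + 0.1111·42 + 0.1059·84 = 149.4482
  x_2 = 0.1440·22 + 0.0719·97 + 1.1109·69 + 0.0666·45 + 0.0772·64 + 0.1466·38 + 0.1359·42 + 0.0774·84 = 112.5114
  x_3 = 0.0785·22 + 0.1087·97 + 0.1241·69 + 1.1563·45 + 0.0779·64 + 0.1151·38 + 0.1398·42 + 0.1462·84 = 100.3882
  x_4 = 0.1371·22 + 0.1084·97 + 0.1335·69 + 0.1133·45 + 1.0514·64 + 0.1435·38 + 0.1132·42 + 0.1247·84 = 115.8140
  x_5 = 0.1289·22 + 0.1352·97 + 0.1752·69 + 0.1332·45 + 0.0682·64 + 1.1773·38 + 0.1722·42 + 0.1007·84 = 98.8229
  x_6 = 0.1441·22 + 0.0552·97 + 0.1609·69 + 0.0977·45 + 0.0770·64 + 0.1660·38 + 1.0730·42 + 0.0800·84 = 87.0431
  x_7 = 0.1295·22 + 0.1103·97 + 0.1361·69 + 0.0940·45 + 0.0510·64 + 0.1768·38 + 0.1150·42 + 1.1346·84 = 137.2800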